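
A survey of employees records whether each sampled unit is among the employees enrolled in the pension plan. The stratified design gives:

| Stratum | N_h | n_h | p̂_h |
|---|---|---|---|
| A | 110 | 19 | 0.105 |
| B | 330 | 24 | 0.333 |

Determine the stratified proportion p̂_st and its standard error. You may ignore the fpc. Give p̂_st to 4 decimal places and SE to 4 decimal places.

p̂_st ≈ 0.2760, SE ≈ 0.0759

N = 440; stratum weights W_h = N_h/N.
p̂_st = Σ W_h p̂_h = (110·0.105 + 330·0.333)/440 = 0.27600
V̂(p̂_st) = Σ W_h² p̂_h(1−p̂_h)/(n_h−1):
  stratum A: (110/440)²·0.105·0.895/18 = 0.000326302
  stratum B: (330/440)²·0.333·0.667/23 = 0.00543206
V̂(p̂_st) = 0.00575836; SE = √V̂ = 0.0758839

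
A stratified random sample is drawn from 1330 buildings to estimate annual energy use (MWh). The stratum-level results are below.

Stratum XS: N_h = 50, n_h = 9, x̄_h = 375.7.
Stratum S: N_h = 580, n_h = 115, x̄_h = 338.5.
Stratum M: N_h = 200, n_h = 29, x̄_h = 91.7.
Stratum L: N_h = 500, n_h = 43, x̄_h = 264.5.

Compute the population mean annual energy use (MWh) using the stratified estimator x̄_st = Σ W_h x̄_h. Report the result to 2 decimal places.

N = Σ N_h = 1330. Stratum weights W_h = N_h/N.
x̄_st = (50·375.7 + 580·338.5 + 200·91.7 + 500·264.5) / 1330 = 274.9662

x̄_st ≈ 274.97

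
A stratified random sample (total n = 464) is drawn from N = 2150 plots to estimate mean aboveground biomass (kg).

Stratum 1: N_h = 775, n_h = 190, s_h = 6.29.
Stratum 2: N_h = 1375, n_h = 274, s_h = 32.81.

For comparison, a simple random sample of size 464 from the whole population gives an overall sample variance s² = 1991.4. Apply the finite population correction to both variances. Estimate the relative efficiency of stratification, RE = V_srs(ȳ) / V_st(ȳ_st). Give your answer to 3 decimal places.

V̂(ȳ_st) = Σ W_h² (1 − n_h/N_h) s_h²/n_h, with W_h = N_h/N and N = 2150:
  stratum 1: (775/2150)²·(1 − 190/775)·6.29²/190 = 0.0204234
  stratum 2: (1375/2150)²·(1 − 274/1375)·32.81²/274 = 1.28669
V_st = 1.30712
V_srs = (1 − 464/2150)·1991.4/464 = 3.36558
Relative efficiency = V_srs / V_st = 3.36558/1.30712 = 2.5748

RE ≈ 2.575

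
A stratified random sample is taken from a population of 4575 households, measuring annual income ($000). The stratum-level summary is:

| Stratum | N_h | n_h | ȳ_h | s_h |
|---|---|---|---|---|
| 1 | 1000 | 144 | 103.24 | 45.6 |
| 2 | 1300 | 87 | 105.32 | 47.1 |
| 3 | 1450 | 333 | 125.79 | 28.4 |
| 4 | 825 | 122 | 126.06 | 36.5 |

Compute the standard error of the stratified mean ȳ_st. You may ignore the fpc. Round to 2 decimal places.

V̂(ȳ_st) = Σ W_h² s_h²/n_h, with W_h = N_h/N and N = 4575:
  stratum 1: (1000/4575)²·45.6²/144 = 0.689898
  stratum 2: (1300/4575)²·47.1²/87 = 2.05886
  stratum 3: (1450/4575)²·28.4²/333 = 0.243302
  stratum 4: (825/4575)²·36.5²/122 = 0.355101
V̂(ȳ_st) = 3.34716
SE(ȳ_st) = √3.34716 = 1.82953

SE(ȳ_st) ≈ 1.83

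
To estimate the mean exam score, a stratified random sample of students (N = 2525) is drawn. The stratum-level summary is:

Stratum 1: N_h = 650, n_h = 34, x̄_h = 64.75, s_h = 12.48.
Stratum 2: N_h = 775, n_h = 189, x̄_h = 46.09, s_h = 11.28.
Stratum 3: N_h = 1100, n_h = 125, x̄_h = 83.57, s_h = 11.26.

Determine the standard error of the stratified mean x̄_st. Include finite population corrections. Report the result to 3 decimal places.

V̂(x̄_st) = Σ W_h² (1 − n_h/N_h) s_h²/n_h, with W_h = N_h/N and N = 2525:
  stratum 1: (650/2525)²·(1 − 34/650)·12.48²/34 = 0.287688
  stratum 2: (775/2525)²·(1 − 189/775)·11.28²/189 = 0.0479549
  stratum 3: (1100/2525)²·(1 − 125/1100)·11.26²/125 = 0.170624
V̂(x̄_st) = 0.506267
SE(x̄_st) = √0.506267 = 0.711525

SE(x̄_st) ≈ 0.712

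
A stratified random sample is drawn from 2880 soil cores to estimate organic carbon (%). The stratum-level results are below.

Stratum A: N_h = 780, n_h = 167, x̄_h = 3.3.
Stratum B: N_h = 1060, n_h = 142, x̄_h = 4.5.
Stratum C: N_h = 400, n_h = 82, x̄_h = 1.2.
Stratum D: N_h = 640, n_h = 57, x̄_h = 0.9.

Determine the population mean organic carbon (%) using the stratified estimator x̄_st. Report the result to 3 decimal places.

x̄_st ≈ 2.917

N = Σ N_h = 2880. Stratum weights W_h = N_h/N.
x̄_st = (780·3.3 + 1060·4.5 + 400·1.2 + 640·0.9) / 2880 = 2.91667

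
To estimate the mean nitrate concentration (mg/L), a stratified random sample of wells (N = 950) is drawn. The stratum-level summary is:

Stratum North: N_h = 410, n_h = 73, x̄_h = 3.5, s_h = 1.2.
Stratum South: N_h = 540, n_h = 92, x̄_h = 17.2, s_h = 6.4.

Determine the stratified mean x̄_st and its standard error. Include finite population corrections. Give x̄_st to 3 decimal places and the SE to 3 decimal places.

x̄_st = Σ W_h x̄_h = (410·3.5 + 540·17.2)/950 = 11.28737
V̂(x̄_st) = Σ W_h² (1 − n_h/N_h) s_h²/n_h, with W_h = N_h/N and N = 950:
  stratum North: (410/950)²·(1 − 73/410)·1.2²/73 = 0.00301999
  stratum South: (540/950)²·(1 − 92/540)·6.4²/92 = 0.119343
V̂(x̄_st) = 0.122363
SE(x̄_st) = √0.122363 = 0.349804

x̄_st ≈ 11.287, SE ≈ 0.350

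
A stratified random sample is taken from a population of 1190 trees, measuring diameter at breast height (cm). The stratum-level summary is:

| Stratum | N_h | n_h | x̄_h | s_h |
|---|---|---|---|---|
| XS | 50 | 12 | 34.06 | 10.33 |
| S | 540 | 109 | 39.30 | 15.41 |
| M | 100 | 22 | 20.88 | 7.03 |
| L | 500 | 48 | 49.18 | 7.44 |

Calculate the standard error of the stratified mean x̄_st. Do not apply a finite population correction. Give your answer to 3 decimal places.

SE(x̄_st) ≈ 0.827

V̂(x̄_st) = Σ W_h² s_h²/n_h, with W_h = N_h/N and N = 1190:
  stratum XS: (50/1190)²·10.33²/12 = 0.0156988
  stratum S: (540/1190)²·15.41²/109 = 0.448614
  stratum M: (100/1190)²·7.03²/22 = 0.0158633
  stratum L: (500/1190)²·7.44²/48 = 0.203587
V̂(x̄_st) = 0.683763
SE(x̄_st) = √0.683763 = 0.8269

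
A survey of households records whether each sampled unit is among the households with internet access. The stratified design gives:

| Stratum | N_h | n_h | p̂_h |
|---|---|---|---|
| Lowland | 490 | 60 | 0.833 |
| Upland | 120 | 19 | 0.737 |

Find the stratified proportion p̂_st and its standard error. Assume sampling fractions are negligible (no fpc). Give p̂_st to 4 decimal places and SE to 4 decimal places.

p̂_st ≈ 0.8141, SE ≈ 0.0440

N = 610; stratum weights W_h = N_h/N.
p̂_st = Σ W_h p̂_h = (490·0.833 + 120·0.737)/610 = 0.81411
V̂(p̂_st) = Σ W_h² p̂_h(1−p̂_h)/(n_h−1):
  stratum Lowland: (490/610)²·0.833·0.167/59 = 0.00152139
  stratum Upland: (120/610)²·0.737·0.263/18 = 0.000416729
V̂(p̂_st) = 0.00193812; SE = √V̂ = 0.0440241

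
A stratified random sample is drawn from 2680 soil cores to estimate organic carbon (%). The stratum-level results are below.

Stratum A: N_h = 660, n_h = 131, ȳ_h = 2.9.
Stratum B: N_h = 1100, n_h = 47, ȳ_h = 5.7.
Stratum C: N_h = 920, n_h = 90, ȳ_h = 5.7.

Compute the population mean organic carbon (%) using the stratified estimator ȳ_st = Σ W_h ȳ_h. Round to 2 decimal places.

ȳ_st ≈ 5.01

N = Σ N_h = 2680. Stratum weights W_h = N_h/N.
ȳ_st = (660·2.9 + 1100·5.7 + 920·5.7) / 2680 = 5.0104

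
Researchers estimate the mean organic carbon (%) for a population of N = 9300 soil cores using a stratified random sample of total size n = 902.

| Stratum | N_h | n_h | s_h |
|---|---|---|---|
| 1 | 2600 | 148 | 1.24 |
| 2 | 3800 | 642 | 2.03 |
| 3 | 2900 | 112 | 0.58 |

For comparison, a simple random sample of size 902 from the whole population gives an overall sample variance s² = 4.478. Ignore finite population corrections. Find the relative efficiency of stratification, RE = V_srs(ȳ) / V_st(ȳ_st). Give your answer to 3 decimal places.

V̂(ȳ_st) = Σ W_h² s_h²/n_h, with W_h = N_h/N and N = 9300:
  stratum 1: (2600/9300)²·1.24²/148 = 0.000812012
  stratum 2: (3800/9300)²·2.03²/642 = 0.00107166
  stratum 3: (2900/9300)²·0.58²/112 = 0.000292057
V_st = 0.00217573
V_srs = s²/n = 4.478/902 = 0.00496452
Relative efficiency = V_srs / V_st = 0.00496452/0.00217573 = 2.2818

RE ≈ 2.282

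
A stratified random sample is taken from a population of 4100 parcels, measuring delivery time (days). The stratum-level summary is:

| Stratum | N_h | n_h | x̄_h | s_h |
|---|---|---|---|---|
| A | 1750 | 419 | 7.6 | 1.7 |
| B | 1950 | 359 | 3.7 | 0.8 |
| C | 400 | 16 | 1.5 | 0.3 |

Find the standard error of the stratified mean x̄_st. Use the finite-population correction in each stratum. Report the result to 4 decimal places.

V̂(x̄_st) = Σ W_h² (1 − n_h/N_h) s_h²/n_h, with W_h = N_h/N and N = 4100:
  stratum A: (1750/4100)²·(1 − 419/1750)·1.7²/419 = 0.000955723
  stratum B: (1950/4100)²·(1 − 359/1950)·0.8²/359 = 0.00032902
  stratum C: (400/4100)²·(1 − 16/400)·0.3²/16 = 5.1398e-05
V̂(x̄_st) = 0.00133614
SE(x̄_st) = √0.00133614 = 0.0365533

SE(x̄_st) ≈ 0.0366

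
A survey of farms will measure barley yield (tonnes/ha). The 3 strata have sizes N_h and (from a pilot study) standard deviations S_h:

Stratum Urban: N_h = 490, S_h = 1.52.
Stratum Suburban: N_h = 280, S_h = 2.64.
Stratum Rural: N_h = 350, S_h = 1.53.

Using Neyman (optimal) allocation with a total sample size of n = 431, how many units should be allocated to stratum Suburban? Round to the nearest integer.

158

Neyman allocation: n_h = n · N_h S_h / Σ N_i S_i, with n = 431.
  stratum Urban: N_h·S_h = 490·1.52 = 744.80
  stratum Suburban: N_h·S_h = 280·2.64 = 739.20
  stratum Rural: N_h·S_h = 350·1.53 = 535.50
Σ N_h S_h = 2019.50
n for stratum Suburban = 431·739.20/2019.50 = 157.759 → 158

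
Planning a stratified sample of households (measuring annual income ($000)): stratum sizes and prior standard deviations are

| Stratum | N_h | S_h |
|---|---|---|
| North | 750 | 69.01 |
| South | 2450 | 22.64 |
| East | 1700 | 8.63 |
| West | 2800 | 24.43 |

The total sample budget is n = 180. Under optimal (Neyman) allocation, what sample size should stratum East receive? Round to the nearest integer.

Neyman allocation: n_h = n · N_h S_h / Σ N_i S_i, with n = 180.
  stratum North: N_h·S_h = 750·69.01 = 51757.50
  stratum South: N_h·S_h = 2450·22.64 = 55468.00
  stratum East: N_h·S_h = 1700·8.63 = 14671.00
  stratum West: N_h·S_h = 2800·24.43 = 68404.00
Σ N_h S_h = 190300.50
n for stratum East = 180·14671.00/190300.50 = 13.877 → 14

14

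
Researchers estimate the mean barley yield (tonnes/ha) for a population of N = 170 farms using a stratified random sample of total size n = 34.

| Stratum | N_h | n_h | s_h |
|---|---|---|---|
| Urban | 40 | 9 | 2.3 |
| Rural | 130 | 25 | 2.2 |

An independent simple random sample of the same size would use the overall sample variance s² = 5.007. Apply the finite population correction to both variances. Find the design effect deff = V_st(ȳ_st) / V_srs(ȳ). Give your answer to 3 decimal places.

V̂(ȳ_st) = Σ W_h² (1 − n_h/N_h) s_h²/n_h, with W_h = N_h/N and N = 170:
  stratum Urban: (40/170)²·(1 − 9/40)·2.3²/9 = 0.0252195
  stratum Rural: (130/170)²·(1 − 25/130)·2.2²/25 = 0.0914408
V_st = 0.11666
V_srs = (1 − 34/170)·5.007/34 = 0.117812
deff = V_st / V_srs = 0.11666/0.117812 = 0.9902

deff ≈ 0.990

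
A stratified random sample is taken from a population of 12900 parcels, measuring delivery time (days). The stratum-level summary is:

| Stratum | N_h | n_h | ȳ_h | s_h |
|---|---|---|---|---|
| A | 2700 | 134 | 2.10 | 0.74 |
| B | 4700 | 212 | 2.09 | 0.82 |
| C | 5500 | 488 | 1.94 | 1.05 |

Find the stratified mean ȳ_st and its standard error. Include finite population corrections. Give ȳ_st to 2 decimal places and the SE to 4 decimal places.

ȳ_st ≈ 2.03, SE ≈ 0.0308

ȳ_st = Σ W_h ȳ_h = (2700·2.10 + 4700·2.09 + 5500·1.94)/12900 = 2.02814
V̂(ȳ_st) = Σ W_h² (1 − n_h/N_h) s_h²/n_h, with W_h = N_h/N and N = 12900:
  stratum A: (2700/12900)²·(1 − 134/2700)·0.74²/134 = 0.000170137
  stratum B: (4700/12900)²·(1 − 212/4700)·0.82²/212 = 0.000402034
  stratum C: (5500/12900)²·(1 − 488/5500)·1.05²/488 = 0.000374243
V̂(ȳ_st) = 0.000946414
SE(ȳ_st) = √0.000946414 = 0.0307638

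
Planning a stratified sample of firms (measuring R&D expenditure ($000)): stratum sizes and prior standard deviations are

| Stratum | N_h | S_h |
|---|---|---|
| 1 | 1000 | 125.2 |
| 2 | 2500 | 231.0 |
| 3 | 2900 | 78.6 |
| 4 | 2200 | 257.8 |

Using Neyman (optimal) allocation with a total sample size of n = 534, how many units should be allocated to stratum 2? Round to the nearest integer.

Neyman allocation: n_h = n · N_h S_h / Σ N_i S_i, with n = 534.
  stratum 1: N_h·S_h = 1000·125.2 = 125200.00
  stratum 2: N_h·S_h = 2500·231.0 = 577500.00
  stratum 3: N_h·S_h = 2900·78.6 = 227940.00
  stratum 4: N_h·S_h = 2200·257.8 = 567160.00
Σ N_h S_h = 1497800.00
n for stratum 2 = 534·577500.00/1497800.00 = 205.892 → 206

206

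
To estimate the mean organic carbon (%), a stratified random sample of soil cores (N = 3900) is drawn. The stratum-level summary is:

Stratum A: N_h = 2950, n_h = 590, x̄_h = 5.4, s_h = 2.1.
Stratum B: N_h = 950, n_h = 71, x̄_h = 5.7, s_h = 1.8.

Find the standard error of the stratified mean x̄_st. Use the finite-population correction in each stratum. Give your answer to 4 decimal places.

SE(x̄_st) ≈ 0.0770

V̂(x̄_st) = Σ W_h² (1 − n_h/N_h) s_h²/n_h, with W_h = N_h/N and N = 3900:
  stratum A: (2950/3900)²·(1 − 590/2950)·2.1²/590 = 0.0034213
  stratum B: (950/3900)²·(1 − 71/950)·1.8²/71 = 0.00250536
V̂(x̄_st) = 0.00592666
SE(x̄_st) = √0.00592666 = 0.0769848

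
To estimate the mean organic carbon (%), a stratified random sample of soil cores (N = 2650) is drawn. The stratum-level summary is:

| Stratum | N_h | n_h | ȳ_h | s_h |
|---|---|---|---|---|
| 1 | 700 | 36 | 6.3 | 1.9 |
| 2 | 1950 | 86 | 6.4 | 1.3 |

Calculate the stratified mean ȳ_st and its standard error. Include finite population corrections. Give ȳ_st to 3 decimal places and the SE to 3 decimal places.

ȳ_st = Σ W_h ȳ_h = (700·6.3 + 1950·6.4)/2650 = 6.37358
V̂(ȳ_st) = Σ W_h² (1 − n_h/N_h) s_h²/n_h, with W_h = N_h/N and N = 2650:
  stratum 1: (700/2650)²·(1 − 36/700)·1.9²/36 = 0.00663711
  stratum 2: (1950/2650)²·(1 − 86/1950)·1.3²/86 = 0.0101713
V̂(ȳ_st) = 0.0168084
SE(ȳ_st) = √0.0168084 = 0.129647

ȳ_st ≈ 6.374, SE ≈ 0.130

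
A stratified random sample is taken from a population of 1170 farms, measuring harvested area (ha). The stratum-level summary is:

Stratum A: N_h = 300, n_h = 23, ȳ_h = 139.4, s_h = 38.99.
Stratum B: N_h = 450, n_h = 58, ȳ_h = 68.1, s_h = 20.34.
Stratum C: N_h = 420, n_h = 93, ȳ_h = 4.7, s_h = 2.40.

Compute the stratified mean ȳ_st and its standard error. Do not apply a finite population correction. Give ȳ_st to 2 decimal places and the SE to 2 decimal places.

ȳ_st = Σ W_h ȳ_h = (300·139.4 + 450·68.1 + 420·4.7)/1170 = 63.62308
V̂(ȳ_st) = Σ W_h² s_h²/n_h, with W_h = N_h/N and N = 1170:
  stratum A: (300/1170)²·38.99²/23 = 4.3456
  stratum B: (450/1170)²·20.34²/58 = 1.05518
  stratum C: (420/1170)²·2.40²/93 = 0.00798117
V̂(ȳ_st) = 5.40876
SE(ȳ_st) = √5.40876 = 2.32567

ȳ_st ≈ 63.62, SE ≈ 2.33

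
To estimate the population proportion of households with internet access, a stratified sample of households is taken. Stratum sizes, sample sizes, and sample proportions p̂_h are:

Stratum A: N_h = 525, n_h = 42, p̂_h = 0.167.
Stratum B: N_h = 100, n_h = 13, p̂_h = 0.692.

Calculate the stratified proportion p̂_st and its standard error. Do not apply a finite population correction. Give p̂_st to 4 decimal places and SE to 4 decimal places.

N = 625; stratum weights W_h = N_h/N.
p̂_st = Σ W_h p̂_h = (525·0.167 + 100·0.692)/625 = 0.25100
V̂(p̂_st) = Σ W_h² p̂_h(1−p̂_h)/(n_h−1):
  stratum A: (525/625)²·0.167·0.833/41 = 0.00239407
  stratum B: (100/625)²·0.692·0.308/12 = 0.00045469
V̂(p̂_st) = 0.00284876; SE = √V̂ = 0.0533737

p̂_st ≈ 0.2510, SE ≈ 0.0534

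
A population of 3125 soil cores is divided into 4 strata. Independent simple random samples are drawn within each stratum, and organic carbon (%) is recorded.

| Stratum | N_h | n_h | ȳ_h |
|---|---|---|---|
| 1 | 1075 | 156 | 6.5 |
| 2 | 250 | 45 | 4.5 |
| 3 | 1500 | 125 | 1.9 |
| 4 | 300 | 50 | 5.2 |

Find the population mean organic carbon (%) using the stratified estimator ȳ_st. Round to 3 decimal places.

N = Σ N_h = 3125. Stratum weights W_h = N_h/N.
ȳ_st = (1075·6.5 + 250·4.5 + 1500·1.9 + 300·5.2) / 3125 = 4.00720

ȳ_st ≈ 4.007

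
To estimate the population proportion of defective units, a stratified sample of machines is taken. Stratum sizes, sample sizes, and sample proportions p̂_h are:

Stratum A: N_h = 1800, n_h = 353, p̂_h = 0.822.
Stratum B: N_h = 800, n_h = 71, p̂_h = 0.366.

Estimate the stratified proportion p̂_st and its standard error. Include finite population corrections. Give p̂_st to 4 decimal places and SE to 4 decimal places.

p̂_st ≈ 0.6817, SE ≈ 0.0211

N = 2600; stratum weights W_h = N_h/N.
p̂_st = Σ W_h p̂_h = (1800·0.822 + 800·0.366)/2600 = 0.68169
V̂(p̂_st) = Σ W_h² (1 − n_h/N_h) p̂_h(1−p̂_h)/(n_h−1):
  stratum A: (1800/2600)²·(1 − 353/1800)·0.822·0.178/352 = 0.000160156
  stratum B: (800/2600)²·(1 − 71/800)·0.366·0.634/70 = 0.000285985
V̂(p̂_st) = 0.000446141; SE = √V̂ = 0.0211221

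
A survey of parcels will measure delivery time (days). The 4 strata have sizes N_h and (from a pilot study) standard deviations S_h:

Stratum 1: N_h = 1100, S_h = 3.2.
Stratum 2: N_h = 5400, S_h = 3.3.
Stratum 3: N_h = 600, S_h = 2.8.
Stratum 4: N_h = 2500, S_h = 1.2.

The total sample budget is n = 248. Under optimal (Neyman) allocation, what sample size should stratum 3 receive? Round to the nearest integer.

Neyman allocation: n_h = n · N_h S_h / Σ N_i S_i, with n = 248.
  stratum 1: N_h·S_h = 1100·3.2 = 3520.00
  stratum 2: N_h·S_h = 5400·3.3 = 17820.00
  stratum 3: N_h·S_h = 600·2.8 = 1680.00
  stratum 4: N_h·S_h = 2500·1.2 = 3000.00
Σ N_h S_h = 26020.00
n for stratum 3 = 248·1680.00/26020.00 = 16.012 → 16

16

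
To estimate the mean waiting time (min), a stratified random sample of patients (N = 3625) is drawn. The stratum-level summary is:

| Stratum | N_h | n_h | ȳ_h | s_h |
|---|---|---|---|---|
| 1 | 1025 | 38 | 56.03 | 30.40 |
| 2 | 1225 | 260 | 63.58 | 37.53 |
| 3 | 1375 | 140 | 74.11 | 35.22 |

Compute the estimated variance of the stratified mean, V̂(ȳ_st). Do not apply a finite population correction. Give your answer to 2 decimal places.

V̂(ȳ_st) = Σ W_h² s_h²/n_h, with W_h = N_h/N and N = 3625:
  stratum 1: (1025/3625)²·30.40²/38 = 1.94444
  stratum 2: (1225/3625)²·37.53²/260 = 0.618643
  stratum 3: (1375/3625)²·35.22²/140 = 1.27479
V̂(ȳ_st) = 3.83788

V̂(ȳ_st) ≈ 3.84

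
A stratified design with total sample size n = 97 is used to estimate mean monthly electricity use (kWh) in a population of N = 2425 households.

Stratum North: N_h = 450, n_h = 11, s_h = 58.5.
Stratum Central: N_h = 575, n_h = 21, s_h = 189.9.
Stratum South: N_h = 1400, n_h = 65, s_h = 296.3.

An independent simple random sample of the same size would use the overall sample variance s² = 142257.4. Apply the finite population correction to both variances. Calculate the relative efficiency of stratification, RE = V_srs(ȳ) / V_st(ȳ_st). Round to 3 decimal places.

V̂(ȳ_st) = Σ W_h² (1 − n_h/N_h) s_h²/n_h, with W_h = N_h/N and N = 2425:
  stratum North: (450/2425)²·(1 − 11/450)·58.5²/11 = 10.4514
  stratum Central: (575/2425)²·(1 − 21/575)·189.9²/21 = 93.0218
  stratum South: (1400/2425)²·(1 − 65/1400)·296.3²/65 = 429.275
V_st = 532.748
V_srs = (1 − 97/2425)·142257.4/97 = 1407.91
Relative efficiency = V_srs / V_st = 1407.91/532.748 = 2.6427

RE ≈ 2.643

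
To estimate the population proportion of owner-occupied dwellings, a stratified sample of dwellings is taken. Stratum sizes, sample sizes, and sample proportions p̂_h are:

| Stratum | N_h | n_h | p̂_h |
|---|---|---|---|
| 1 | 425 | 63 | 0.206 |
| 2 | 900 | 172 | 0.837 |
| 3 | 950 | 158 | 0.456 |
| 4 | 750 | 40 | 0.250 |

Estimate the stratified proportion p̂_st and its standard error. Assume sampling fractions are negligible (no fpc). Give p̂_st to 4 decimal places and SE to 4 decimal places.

N = 3025; stratum weights W_h = N_h/N.
p̂_st = Σ W_h p̂_h = (425·0.206 + 900·0.837 + 950·0.456 + 750·0.250)/3025 = 0.48316
V̂(p̂_st) = Σ W_h² p̂_h(1−p̂_h)/(n_h−1):
  stratum 1: (425/3025)²·0.206·0.794/62 = 5.20743e-05
  stratum 2: (900/3025)²·0.837·0.163/171 = 7.06238e-05
  stratum 3: (950/3025)²·0.456·0.544/157 = 0.000155833
  stratum 4: (750/3025)²·0.250·0.750/39 = 0.000295535
V̂(p̂_st) = 0.000574066; SE = √V̂ = 0.0239597

p̂_st ≈ 0.4832, SE ≈ 0.0240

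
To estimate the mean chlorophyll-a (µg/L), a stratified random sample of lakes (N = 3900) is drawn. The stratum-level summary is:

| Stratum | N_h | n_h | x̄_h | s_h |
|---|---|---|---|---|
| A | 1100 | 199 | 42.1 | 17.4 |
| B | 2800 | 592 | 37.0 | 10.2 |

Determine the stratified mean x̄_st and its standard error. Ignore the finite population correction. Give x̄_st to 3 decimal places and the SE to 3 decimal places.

x̄_st ≈ 38.438, SE ≈ 0.460

x̄_st = Σ W_h x̄_h = (1100·42.1 + 2800·37.0)/3900 = 38.43846
V̂(x̄_st) = Σ W_h² s_h²/n_h, with W_h = N_h/N and N = 3900:
  stratum A: (1100/3900)²·17.4²/199 = 0.121032
  stratum B: (2800/3900)²·10.2²/592 = 0.0905869
V̂(x̄_st) = 0.211619
SE(x̄_st) = √0.211619 = 0.460021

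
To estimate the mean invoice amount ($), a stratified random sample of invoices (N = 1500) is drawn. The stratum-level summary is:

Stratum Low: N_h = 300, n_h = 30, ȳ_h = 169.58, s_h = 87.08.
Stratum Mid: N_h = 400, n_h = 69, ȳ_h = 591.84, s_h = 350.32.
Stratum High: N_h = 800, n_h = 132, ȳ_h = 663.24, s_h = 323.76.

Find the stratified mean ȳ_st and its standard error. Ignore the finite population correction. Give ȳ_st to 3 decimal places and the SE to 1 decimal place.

ȳ_st = Σ W_h ȳ_h = (300·169.58 + 400·591.84 + 800·663.24)/1500 = 545.46800
V̂(ȳ_st) = Σ W_h² s_h²/n_h, with W_h = N_h/N and N = 1500:
  stratum Low: (300/1500)²·87.08²/30 = 10.1106
  stratum Mid: (400/1500)²·350.32²/69 = 126.479
  stratum High: (800/1500)²·323.76²/132 = 225.876
V̂(ȳ_st) = 362.465
SE(ȳ_st) = √362.465 = 19.0385

ȳ_st ≈ 545.468, SE ≈ 19.0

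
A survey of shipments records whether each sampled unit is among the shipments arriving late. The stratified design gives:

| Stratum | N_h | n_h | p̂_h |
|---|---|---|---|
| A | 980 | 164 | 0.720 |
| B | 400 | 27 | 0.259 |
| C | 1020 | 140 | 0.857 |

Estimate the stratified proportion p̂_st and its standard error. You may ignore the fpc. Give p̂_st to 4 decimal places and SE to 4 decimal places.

N = 2400; stratum weights W_h = N_h/N.
p̂_st = Σ W_h p̂_h = (980·0.720 + 400·0.259 + 1020·0.857)/2400 = 0.70139
V̂(p̂_st) = Σ W_h² p̂_h(1−p̂_h)/(n_h−1):
  stratum A: (980/2400)²·0.720·0.280/163 = 0.000206221
  stratum B: (400/2400)²·0.259·0.741/26 = 0.000205042
  stratum C: (1020/2400)²·0.857·0.143/139 = 0.00015925
V̂(p̂_st) = 0.000570513; SE = √V̂ = 0.0238854

p̂_st ≈ 0.7014, SE ≈ 0.0239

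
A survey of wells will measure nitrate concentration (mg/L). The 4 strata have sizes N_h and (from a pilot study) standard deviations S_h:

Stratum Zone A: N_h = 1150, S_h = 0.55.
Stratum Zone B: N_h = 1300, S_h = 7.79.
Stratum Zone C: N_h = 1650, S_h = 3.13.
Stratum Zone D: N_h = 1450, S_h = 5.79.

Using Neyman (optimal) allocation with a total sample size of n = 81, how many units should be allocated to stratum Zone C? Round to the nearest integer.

Neyman allocation: n_h = n · N_h S_h / Σ N_i S_i, with n = 81.
  stratum Zone A: N_h·S_h = 1150·0.55 = 632.50
  stratum Zone B: N_h·S_h = 1300·7.79 = 10127.00
  stratum Zone C: N_h·S_h = 1650·3.13 = 5164.50
  stratum Zone D: N_h·S_h = 1450·5.79 = 8395.50
Σ N_h S_h = 24319.50
n for stratum Zone C = 81·5164.50/24319.50 = 17.201 → 17

17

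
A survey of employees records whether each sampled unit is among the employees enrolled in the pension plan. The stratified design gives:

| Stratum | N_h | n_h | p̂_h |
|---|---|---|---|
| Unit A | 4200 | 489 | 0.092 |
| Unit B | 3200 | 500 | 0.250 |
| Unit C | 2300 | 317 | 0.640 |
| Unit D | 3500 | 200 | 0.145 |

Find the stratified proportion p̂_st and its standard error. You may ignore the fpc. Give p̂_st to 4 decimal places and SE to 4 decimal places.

p̂_st ≈ 0.2398, SE ≈ 0.0103

N = 13200; stratum weights W_h = N_h/N.
p̂_st = Σ W_h p̂_h = (4200·0.092 + 3200·0.250 + 2300·0.640 + 3500·0.145)/13200 = 0.23984
V̂(p̂_st) = Σ W_h² p̂_h(1−p̂_h)/(n_h−1):
  stratum Unit A: (4200/13200)²·0.092·0.908/488 = 1.73302e-05
  stratum Unit B: (3200/13200)²·0.250·0.750/499 = 2.20827e-05
  stratum Unit C: (2300/13200)²·0.640·0.360/316 = 2.21362e-05
  stratum Unit D: (3500/13200)²·0.145·0.855/199 = 4.37995e-05
V̂(p̂_st) = 0.000105349; SE = √V̂ = 0.010264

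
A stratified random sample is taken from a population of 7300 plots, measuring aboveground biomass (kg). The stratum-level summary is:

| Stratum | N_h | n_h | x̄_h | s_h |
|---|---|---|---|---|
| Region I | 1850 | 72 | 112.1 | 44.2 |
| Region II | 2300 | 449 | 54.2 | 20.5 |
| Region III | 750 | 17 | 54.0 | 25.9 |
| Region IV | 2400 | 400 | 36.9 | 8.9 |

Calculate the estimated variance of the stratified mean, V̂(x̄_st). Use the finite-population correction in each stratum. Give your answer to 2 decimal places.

V̂(x̄_st) = Σ W_h² (1 − n_h/N_h) s_h²/n_h, with W_h = N_h/N and N = 7300:
  stratum Region I: (1850/7300)²·(1 − 72/1850)·44.2²/72 = 1.67483
  stratum Region II: (2300/7300)²·(1 − 449/2300)·20.5²/449 = 0.0747739
  stratum Region III: (750/7300)²·(1 − 17/750)·25.9²/17 = 0.407071
  stratum Region IV: (2400/7300)²·(1 − 400/2400)·8.9²/400 = 0.0178367
V̂(x̄_st) = 2.17451

V̂(x̄_st) ≈ 2.17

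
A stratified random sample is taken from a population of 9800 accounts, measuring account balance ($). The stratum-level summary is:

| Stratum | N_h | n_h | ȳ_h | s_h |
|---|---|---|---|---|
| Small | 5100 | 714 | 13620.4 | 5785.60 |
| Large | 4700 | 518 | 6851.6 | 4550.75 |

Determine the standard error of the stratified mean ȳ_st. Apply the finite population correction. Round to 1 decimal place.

V̂(ȳ_st) = Σ W_h² (1 − n_h/N_h) s_h²/n_h, with W_h = N_h/N and N = 9800:
  stratum Small: (5100/9800)²·(1 − 714/5100)·5785.60²/714 = 10919.1
  stratum Large: (4700/9800)²·(1 − 518/4700)·4550.75²/518 = 8182.12
V̂(ȳ_st) = 19101.2
SE(ȳ_st) = √19101.2 = 138.207

SE(ȳ_st) ≈ 138.2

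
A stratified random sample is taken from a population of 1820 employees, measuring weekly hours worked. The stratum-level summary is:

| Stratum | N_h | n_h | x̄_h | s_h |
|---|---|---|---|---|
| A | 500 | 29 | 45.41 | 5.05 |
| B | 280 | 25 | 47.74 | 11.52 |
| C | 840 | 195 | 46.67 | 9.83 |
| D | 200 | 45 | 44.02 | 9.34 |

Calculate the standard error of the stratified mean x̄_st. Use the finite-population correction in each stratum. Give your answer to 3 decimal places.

SE(x̄_st) ≈ 0.525

V̂(x̄_st) = Σ W_h² (1 − n_h/N_h) s_h²/n_h, with W_h = N_h/N and N = 1820:
  stratum A: (500/1820)²·(1 − 29/500)·5.05²/29 = 0.062522
  stratum B: (280/1820)²·(1 − 25/280)·11.52²/25 = 0.114425
  stratum C: (840/1820)²·(1 − 195/840)·9.83²/195 = 0.0810529
  stratum D: (200/1820)²·(1 − 45/200)·9.34²/45 = 0.0181426
V̂(x̄_st) = 0.276142
SE(x̄_st) = √0.276142 = 0.525493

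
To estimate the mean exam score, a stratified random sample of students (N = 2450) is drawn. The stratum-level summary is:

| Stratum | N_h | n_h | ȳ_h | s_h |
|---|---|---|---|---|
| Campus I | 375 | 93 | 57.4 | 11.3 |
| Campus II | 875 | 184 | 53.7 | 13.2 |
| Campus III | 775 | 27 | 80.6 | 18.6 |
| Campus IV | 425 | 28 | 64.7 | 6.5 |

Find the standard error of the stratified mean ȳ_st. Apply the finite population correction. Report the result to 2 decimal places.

V̂(ȳ_st) = Σ W_h² (1 − n_h/N_h) s_h²/n_h, with W_h = N_h/N and N = 2450:
  stratum Campus I: (375/2450)²·(1 − 93/375)·11.3²/93 = 0.0241892
  stratum Campus II: (875/2450)²·(1 − 184/875)·13.2²/184 = 0.0953859
  stratum Campus III: (775/2450)²·(1 − 27/775)·18.6²/27 = 1.23747
  stratum Campus IV: (425/2450)²·(1 − 28/425)·6.5²/28 = 0.0424147
V̂(ȳ_st) = 1.39946
SE(ȳ_st) = √1.39946 = 1.18299

SE(ȳ_st) ≈ 1.18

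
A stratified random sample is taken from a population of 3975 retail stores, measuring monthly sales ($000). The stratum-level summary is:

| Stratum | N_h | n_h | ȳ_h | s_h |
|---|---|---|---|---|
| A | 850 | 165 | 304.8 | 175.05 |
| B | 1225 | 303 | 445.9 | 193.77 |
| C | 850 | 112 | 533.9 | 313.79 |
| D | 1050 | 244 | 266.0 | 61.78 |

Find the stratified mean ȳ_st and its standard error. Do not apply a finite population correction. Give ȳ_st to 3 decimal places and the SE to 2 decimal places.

ȳ_st ≈ 387.025, SE ≈ 7.85

ȳ_st = Σ W_h ȳ_h = (850·304.8 + 1225·445.9 + 850·533.9 + 1050·266.0)/3975 = 387.02453
V̂(ȳ_st) = Σ W_h² s_h²/n_h, with W_h = N_h/N and N = 3975:
  stratum A: (850/3975)²·175.05²/165 = 8.49188
  stratum B: (1225/3975)²·193.77²/303 = 11.7687
  stratum C: (850/3975)²·313.79²/112 = 40.1998
  stratum D: (1050/3975)²·61.78²/244 = 1.09147
V̂(ȳ_st) = 61.5518
SE(ȳ_st) = √61.5518 = 7.8455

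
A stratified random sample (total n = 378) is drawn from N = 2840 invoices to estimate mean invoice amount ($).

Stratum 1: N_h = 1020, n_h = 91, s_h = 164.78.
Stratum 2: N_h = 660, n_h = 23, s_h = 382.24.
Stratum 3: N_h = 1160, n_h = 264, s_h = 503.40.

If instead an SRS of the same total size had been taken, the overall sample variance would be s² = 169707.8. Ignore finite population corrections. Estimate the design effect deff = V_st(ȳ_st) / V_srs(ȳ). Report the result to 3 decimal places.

deff ≈ 1.207

V̂(ȳ_st) = Σ W_h² s_h²/n_h, with W_h = N_h/N and N = 2840:
  stratum 1: (1020/2840)²·164.78²/91 = 38.4885
  stratum 2: (660/2840)²·382.24²/23 = 343.08
  stratum 3: (1160/2840)²·503.40²/264 = 160.141
V_st = 541.709
V_srs = s²/n = 169707.8/378 = 448.962
deff = V_st / V_srs = 541.709/448.962 = 1.2066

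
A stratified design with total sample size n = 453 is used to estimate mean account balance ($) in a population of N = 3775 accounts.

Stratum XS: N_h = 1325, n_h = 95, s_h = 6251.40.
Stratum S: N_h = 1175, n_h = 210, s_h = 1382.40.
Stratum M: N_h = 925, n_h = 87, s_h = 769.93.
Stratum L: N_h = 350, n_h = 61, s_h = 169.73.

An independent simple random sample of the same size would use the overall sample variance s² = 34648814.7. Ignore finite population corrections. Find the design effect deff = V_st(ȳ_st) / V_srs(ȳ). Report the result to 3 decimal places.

deff ≈ 0.680

V̂(ȳ_st) = Σ W_h² s_h²/n_h, with W_h = N_h/N and N = 3775:
  stratum XS: (1325/3775)²·6251.40²/95 = 50679.1
  stratum S: (1175/3775)²·1382.40²/210 = 881.637
  stratum M: (925/3775)²·769.93²/87 = 409.103
  stratum L: (350/3775)²·169.73²/61 = 4.05966
V_st = 51973.9
V_srs = s²/n = 34648814.7/453 = 76487.4
deff = V_st / V_srs = 51973.9/76487.4 = 0.6795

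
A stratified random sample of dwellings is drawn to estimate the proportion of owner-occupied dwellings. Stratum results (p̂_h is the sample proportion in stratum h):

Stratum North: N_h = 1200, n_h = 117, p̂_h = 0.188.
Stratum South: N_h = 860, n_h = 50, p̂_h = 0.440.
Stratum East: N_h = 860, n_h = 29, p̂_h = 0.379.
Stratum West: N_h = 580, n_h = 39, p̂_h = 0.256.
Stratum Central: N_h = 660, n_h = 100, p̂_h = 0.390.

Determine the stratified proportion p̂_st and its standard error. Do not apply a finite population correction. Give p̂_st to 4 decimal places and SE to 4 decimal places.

N = 4160; stratum weights W_h = N_h/N.
p̂_st = Σ W_h p̂_h = (1200·0.188 + 860·0.440 + 860·0.379 + 580·0.256 + 660·0.390)/4160 = 0.32111
V̂(p̂_st) = Σ W_h² p̂_h(1−p̂_h)/(n_h−1):
  stratum North: (1200/4160)²·0.188·0.812/116 = 0.000109504
  stratum South: (860/4160)²·0.440·0.560/49 = 0.000214909
  stratum East: (860/4160)²·0.379·0.621/28 = 0.000359239
  stratum West: (580/4160)²·0.256·0.744/38 = 9.74313e-05
  stratum Central: (660/4160)²·0.390·0.610/99 = 6.04868e-05
V̂(p̂_st) = 0.00084157; SE = √V̂ = 0.0290098

p̂_st ≈ 0.3211, SE ≈ 0.0290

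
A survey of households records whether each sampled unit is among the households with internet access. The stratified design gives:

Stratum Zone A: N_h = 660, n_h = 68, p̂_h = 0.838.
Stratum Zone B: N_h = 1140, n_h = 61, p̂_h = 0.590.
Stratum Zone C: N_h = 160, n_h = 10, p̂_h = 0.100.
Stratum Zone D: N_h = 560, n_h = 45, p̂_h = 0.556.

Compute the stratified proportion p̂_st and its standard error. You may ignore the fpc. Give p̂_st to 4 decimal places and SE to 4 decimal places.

p̂_st ≈ 0.6163, SE ≈ 0.0358

N = 2520; stratum weights W_h = N_h/N.
p̂_st = Σ W_h p̂_h = (660·0.838 + 1140·0.590 + 160·0.100 + 560·0.556)/2520 = 0.61629
V̂(p̂_st) = Σ W_h² p̂_h(1−p̂_h)/(n_h−1):
  stratum Zone A: (660/2520)²·0.838·0.162/67 = 0.000138986
  stratum Zone B: (1140/2520)²·0.590·0.410/60 = 0.000825075
  stratum Zone C: (160/2520)²·0.100·0.900/9 = 4.03124e-05
  stratum Zone D: (560/2520)²·0.556·0.444/44 = 0.000277064
V̂(p̂_st) = 0.00128144; SE = √V̂ = 0.0357972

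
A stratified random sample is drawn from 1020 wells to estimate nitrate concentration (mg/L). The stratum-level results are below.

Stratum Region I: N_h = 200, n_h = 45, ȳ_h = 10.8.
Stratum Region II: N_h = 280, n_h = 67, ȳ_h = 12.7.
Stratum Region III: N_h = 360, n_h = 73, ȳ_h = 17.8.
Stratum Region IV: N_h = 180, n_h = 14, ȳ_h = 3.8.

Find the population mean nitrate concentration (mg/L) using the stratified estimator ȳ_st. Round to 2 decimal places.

ȳ_st ≈ 12.56

N = Σ N_h = 1020. Stratum weights W_h = N_h/N.
ȳ_st = (200·10.8 + 280·12.7 + 360·17.8 + 180·3.8) / 1020 = 12.5569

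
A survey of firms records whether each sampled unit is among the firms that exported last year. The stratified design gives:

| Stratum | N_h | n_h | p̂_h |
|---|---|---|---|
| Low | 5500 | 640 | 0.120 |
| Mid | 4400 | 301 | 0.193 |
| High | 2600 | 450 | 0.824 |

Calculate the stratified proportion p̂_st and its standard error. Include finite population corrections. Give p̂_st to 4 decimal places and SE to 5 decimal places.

p̂_st ≈ 0.2921, SE ≈ 0.00999

N = 12500; stratum weights W_h = N_h/N.
p̂_st = Σ W_h p̂_h = (5500·0.120 + 4400·0.193 + 2600·0.824)/12500 = 0.29213
V̂(p̂_st) = Σ W_h² (1 − n_h/N_h) p̂_h(1−p̂_h)/(n_h−1):
  stratum Low: (5500/12500)²·(1 − 640/5500)·0.120·0.880/639 = 2.82711e-05
  stratum Mid: (4400/12500)²·(1 − 301/4400)·0.193·0.807/300 = 5.99267e-05
  stratum High: (2600/12500)²·(1 − 450/2600)·0.824·0.176/449 = 1.15554e-05
V̂(p̂_st) = 9.97531e-05; SE = √V̂ = 0.00998765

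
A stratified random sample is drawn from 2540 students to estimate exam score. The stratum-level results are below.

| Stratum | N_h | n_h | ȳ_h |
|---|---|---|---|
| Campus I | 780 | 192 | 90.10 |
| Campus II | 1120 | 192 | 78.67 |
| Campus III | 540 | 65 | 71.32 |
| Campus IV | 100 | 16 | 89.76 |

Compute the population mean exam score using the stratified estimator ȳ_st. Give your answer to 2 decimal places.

N = Σ N_h = 2540. Stratum weights W_h = N_h/N.
ȳ_st = (780·90.10 + 1120·78.67 + 540·71.32 + 100·89.76) / 2540 = 81.0540

ȳ_st ≈ 81.05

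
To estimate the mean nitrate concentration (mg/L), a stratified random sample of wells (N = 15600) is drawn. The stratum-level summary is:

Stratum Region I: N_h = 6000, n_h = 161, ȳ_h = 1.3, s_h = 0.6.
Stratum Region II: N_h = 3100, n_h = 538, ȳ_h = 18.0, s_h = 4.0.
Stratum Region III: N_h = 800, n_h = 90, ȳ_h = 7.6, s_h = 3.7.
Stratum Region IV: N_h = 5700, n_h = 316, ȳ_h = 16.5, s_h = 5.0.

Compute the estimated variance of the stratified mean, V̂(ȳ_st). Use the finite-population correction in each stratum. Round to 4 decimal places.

V̂(ȳ_st) ≈ 0.0116

V̂(ȳ_st) = Σ W_h² (1 − n_h/N_h) s_h²/n_h, with W_h = N_h/N and N = 15600:
  stratum Region I: (6000/15600)²·(1 − 161/6000)·0.6²/161 = 0.000321897
  stratum Region II: (3100/15600)²·(1 − 538/3100)·4.0²/538 = 0.000970576
  stratum Region III: (800/15600)²·(1 − 90/800)·3.7²/90 = 0.000355026
  stratum Region IV: (5700/15600)²·(1 − 316/5700)·5.0²/316 = 0.00997662
V̂(ȳ_st) = 0.0116241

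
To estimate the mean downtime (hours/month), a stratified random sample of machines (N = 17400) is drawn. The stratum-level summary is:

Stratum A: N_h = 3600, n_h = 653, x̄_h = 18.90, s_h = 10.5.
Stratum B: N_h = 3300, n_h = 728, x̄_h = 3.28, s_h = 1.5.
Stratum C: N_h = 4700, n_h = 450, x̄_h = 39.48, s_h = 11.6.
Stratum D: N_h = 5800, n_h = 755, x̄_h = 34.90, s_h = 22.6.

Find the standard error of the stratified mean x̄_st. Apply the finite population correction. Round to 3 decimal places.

SE(x̄_st) ≈ 0.302

V̂(x̄_st) = Σ W_h² (1 − n_h/N_h) s_h²/n_h, with W_h = N_h/N and N = 17400:
  stratum A: (3600/17400)²·(1 − 653/3600)·10.5²/653 = 0.00591629
  stratum B: (3300/17400)²·(1 − 728/3300)·1.5²/728 = 8.66438e-05
  stratum C: (4700/17400)²·(1 − 450/4700)·11.6²/450 = 0.0197284
  stratum D: (5800/17400)²·(1 − 755/5800)·22.6²/755 = 0.0653824
V̂(x̄_st) = 0.0911137
SE(x̄_st) = √0.0911137 = 0.30185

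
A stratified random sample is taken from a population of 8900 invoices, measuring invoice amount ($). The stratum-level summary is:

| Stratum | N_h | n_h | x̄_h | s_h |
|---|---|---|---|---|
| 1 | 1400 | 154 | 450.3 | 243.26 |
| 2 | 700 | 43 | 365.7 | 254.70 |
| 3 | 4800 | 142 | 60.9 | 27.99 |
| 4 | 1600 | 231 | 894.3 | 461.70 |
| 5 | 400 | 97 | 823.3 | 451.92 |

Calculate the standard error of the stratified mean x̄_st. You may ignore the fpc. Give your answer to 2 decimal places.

V̂(x̄_st) = Σ W_h² s_h²/n_h, with W_h = N_h/N and N = 8900:
  stratum 1: (1400/8900)²·243.26²/154 = 9.50817
  stratum 2: (700/8900)²·254.70²/43 = 9.33266
  stratum 3: (4800/8900)²·27.99²/142 = 1.6048
  stratum 4: (1600/8900)²·461.70²/231 = 29.8241
  stratum 5: (400/8900)²·451.92²/97 = 4.25296
V̂(x̄_st) = 54.5227
SE(x̄_st) = √54.5227 = 7.38395

SE(x̄_st) ≈ 7.38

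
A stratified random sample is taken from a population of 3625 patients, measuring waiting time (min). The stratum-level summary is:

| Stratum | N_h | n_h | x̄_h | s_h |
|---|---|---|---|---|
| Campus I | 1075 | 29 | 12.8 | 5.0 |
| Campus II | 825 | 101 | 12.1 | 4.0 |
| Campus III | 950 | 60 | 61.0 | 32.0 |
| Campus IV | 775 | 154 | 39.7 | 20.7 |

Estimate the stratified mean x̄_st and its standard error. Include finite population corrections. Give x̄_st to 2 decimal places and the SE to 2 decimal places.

x̄_st = Σ W_h x̄_h = (1075·12.8 + 825·12.1 + 950·61.0 + 775·39.7)/3625 = 31.02345
V̂(x̄_st) = Σ W_h² (1 − n_h/N_h) s_h²/n_h, with W_h = N_h/N and N = 3625:
  stratum Campus I: (1075/3625)²·(1 − 29/1075)·5.0²/29 = 0.0737677
  stratum Campus II: (825/3625)²·(1 − 101/825)·4.0²/101 = 0.00720071
  stratum Campus III: (950/3625)²·(1 − 60/950)·32.0²/60 = 1.09811
  stratum Campus IV: (775/3625)²·(1 − 154/775)·20.7²/154 = 0.101905
V̂(x̄_st) = 1.28098
SE(x̄_st) = √1.28098 = 1.13181

x̄_st ≈ 31.02, SE ≈ 1.13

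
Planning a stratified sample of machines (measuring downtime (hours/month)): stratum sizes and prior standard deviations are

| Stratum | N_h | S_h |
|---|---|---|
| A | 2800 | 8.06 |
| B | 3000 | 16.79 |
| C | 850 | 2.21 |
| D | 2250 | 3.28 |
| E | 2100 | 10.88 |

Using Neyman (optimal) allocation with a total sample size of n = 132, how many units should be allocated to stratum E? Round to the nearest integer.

Neyman allocation: n_h = n · N_h S_h / Σ N_i S_i, with n = 132.
  stratum A: N_h·S_h = 2800·8.06 = 22568.00
  stratum B: N_h·S_h = 3000·16.79 = 50370.00
  stratum C: N_h·S_h = 850·2.21 = 1878.50
  stratum D: N_h·S_h = 2250·3.28 = 7380.00
  stratum E: N_h·S_h = 2100·10.88 = 22848.00
Σ N_h S_h = 105044.50
n for stratum E = 132·22848.00/105044.50 = 28.711 → 29

29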